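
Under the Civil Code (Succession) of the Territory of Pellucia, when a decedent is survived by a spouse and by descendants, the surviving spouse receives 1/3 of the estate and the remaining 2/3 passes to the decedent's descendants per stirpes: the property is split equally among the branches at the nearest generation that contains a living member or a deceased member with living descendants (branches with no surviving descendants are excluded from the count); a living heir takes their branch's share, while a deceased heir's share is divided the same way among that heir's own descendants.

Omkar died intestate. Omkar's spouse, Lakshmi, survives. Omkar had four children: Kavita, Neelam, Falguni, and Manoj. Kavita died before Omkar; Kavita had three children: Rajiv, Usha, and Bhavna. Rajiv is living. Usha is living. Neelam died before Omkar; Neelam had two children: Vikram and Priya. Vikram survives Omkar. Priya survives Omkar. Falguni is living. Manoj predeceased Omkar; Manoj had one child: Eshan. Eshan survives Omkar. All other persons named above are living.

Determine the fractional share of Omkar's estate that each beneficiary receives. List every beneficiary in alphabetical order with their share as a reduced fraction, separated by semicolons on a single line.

Lakshmi, as surviving spouse, takes 1/3.
The remaining 2/3 passes to Omkar's descendants per stirpes.
The 2/3 is divided into 4 equal shares of 1/6 among Kavita, Neelam, Falguni, Manoj.
Kavita predeceased; the 1/6 allotted to Kavita's branch passes to Kavita's issue by representation.
The 1/6 is divided into 3 equal shares of 1/18 among Rajiv, Usha, Bhavna.
Rajiv is living and takes 1/18.
Usha is living and takes 1/18.
Bhavna is living and takes 1/18.
Neelam predeceased; the 1/6 allotted to Neelam's branch passes to Neelam's issue by representation.
The 1/6 is divided into 2 equal shares of 1/12 among Vikram, Priya.
Vikram is living and takes 1/12.
Priya is living and takes 1/12.
Falguni is living and takes 1/6.
Manoj predeceased; the 1/6 allotted to Manoj's branch passes to Manoj's issue by representation.
Eshan is the sole taker at this level and receives the full 1/6.

Bhavna 1/18; Eshan 1/6; Falguni 1/6; Lakshmi 1/3; Priya 1/12; Rajiv 1/18; Usha 1/18; Vikram 1/12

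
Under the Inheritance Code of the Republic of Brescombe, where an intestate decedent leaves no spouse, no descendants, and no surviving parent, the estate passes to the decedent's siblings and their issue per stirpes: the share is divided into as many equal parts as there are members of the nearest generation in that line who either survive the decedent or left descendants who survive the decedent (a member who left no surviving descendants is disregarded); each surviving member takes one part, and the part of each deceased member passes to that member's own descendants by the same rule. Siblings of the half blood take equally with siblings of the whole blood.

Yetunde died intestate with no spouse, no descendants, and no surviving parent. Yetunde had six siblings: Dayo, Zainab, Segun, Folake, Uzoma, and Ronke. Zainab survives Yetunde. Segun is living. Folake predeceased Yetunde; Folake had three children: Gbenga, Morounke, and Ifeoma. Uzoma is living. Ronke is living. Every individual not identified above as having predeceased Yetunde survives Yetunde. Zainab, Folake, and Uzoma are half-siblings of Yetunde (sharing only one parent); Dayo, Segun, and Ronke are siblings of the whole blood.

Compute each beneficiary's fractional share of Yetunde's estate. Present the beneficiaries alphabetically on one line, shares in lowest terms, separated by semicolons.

Dayo 1/6; Gbenga 1/18; Ifeoma 1/18; Morounke 1/18; Ronke 1/6; Segun 1/6; Uzoma 1/6; Zainab 1/6

No spouse, descendants, or parent survives, so the estate passes to Yetunde's siblings per stirpes.
Half-blood and whole-blood siblings take equally under the stated rule.
The estate is divided into 6 equal shares of 1/6 among Dayo, Zainab, Segun, Folake, Uzoma, Ronke.
Dayo is living and takes 1/6.
Zainab is living and takes 1/6.
Segun is living and takes 1/6.
Folake predeceased; the 1/6 allotted to Folake's branch passes to Folake's issue by representation.
The 1/6 is divided into 3 equal shares of 1/18 among Gbenga, Morounke, Ifeoma.
Gbenga is living and takes 1/18.
Morounke is living and takes 1/18.
Ifeoma is living and takes 1/18.
Uzoma is living and takes 1/6.
Ronke is living and takes 1/6.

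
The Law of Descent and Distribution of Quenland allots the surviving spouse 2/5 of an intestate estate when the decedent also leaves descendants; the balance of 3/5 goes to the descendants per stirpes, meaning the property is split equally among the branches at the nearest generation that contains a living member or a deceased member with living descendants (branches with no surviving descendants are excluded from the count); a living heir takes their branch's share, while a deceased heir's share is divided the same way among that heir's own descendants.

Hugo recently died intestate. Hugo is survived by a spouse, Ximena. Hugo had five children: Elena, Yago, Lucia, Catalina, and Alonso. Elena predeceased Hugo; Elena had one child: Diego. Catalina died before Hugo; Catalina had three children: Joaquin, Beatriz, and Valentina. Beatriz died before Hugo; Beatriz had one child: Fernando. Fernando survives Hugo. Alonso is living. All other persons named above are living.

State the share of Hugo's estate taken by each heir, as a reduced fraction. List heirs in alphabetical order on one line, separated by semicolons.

Alonso 3/25; Diego 3/25; Fernando 1/25; Joaquin 1/25; Lucia 3/25; Valentina 1/25; Ximena 2/5; Yago 3/25

Ximena, as surviving spouse, takes 2/5.
The remaining 3/5 passes to Hugo's descendants per stirpes.
The 3/5 is divided into 5 equal shares of 3/25 among Elena, Yago, Lucia, Catalina, Alonso.
Elena predeceased; the 3/25 allotted to Elena's branch passes to Elena's issue by representation.
Diego is the sole taker at this level and receives the full 3/25.
Yago is living and takes 3/25.
Lucia is living and takes 3/25.
Catalina predeceased; the 3/25 allotted to Catalina's branch passes to Catalina's issue by representation.
The 3/25 is divided into 3 equal shares of 1/25 among Joaquin, Beatriz, Valentina.
Joaquin is living and takes 1/25.
Beatriz predeceased; the 1/25 allotted to Beatriz's branch passes to Beatriz's issue by representation.
Fernando is the sole taker at this level and receives the full 1/25.
Valentina is living and takes 1/25.
Alonso is living and takes 3/25.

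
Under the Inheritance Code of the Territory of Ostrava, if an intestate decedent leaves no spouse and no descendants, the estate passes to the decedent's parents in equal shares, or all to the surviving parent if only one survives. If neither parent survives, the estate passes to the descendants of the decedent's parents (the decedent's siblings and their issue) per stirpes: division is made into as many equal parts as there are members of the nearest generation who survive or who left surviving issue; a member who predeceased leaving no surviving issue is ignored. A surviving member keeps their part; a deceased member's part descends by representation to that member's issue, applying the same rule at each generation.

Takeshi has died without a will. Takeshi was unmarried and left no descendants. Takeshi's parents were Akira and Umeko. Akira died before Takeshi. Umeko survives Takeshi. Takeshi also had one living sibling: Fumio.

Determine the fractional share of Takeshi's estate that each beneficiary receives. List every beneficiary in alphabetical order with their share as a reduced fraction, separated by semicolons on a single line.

Only one parent, Umeko, survives, so Umeko takes the entire estate. The siblings take nothing because a surviving parent has priority.

Umeko 1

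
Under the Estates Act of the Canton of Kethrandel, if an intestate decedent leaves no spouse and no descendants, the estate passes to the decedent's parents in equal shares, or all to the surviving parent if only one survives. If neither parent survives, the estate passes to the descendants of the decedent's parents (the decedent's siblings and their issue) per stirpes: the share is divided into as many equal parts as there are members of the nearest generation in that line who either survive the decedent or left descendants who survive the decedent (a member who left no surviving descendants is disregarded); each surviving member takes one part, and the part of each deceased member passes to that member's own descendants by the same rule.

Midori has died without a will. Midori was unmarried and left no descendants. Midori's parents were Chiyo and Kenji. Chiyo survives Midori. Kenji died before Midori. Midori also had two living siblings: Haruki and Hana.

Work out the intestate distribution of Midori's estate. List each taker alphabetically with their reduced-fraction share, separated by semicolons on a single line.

Chiyo 1

Only one parent, Chiyo, survives, so Chiyo takes the entire estate. The siblings take nothing because a surviving parent has priority.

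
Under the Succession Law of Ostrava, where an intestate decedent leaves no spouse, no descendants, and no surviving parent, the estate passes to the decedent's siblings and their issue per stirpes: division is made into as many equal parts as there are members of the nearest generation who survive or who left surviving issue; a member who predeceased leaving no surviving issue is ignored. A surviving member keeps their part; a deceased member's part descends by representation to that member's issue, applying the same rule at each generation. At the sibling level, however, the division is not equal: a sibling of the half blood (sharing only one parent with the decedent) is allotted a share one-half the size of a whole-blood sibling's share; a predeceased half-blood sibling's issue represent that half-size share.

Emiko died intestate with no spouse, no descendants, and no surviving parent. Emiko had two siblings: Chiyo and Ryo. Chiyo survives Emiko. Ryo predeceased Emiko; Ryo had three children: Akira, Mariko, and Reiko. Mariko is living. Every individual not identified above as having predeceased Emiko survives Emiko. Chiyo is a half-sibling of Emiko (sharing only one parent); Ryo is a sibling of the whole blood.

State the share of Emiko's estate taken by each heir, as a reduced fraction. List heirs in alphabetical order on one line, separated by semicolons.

Akira 2/9; Chiyo 1/3; Mariko 2/9; Reiko 2/9

No spouse, descendants, or parent survives, so the estate passes to Emiko's siblings per stirpes.
Half-blood siblings count for one-half the weight of whole-blood siblings at the initial division.
Dividing 1 in proportion to weights (total weight 3/2): Chiyo (weight 1/2) → 1/3; Ryo (weight 1) → 2/3.
Chiyo is living and takes 1/3.
Ryo predeceased; the 2/3 allotted to Ryo's branch passes to Ryo's issue by representation.
The 2/3 is divided into 3 equal shares of 2/9 among Akira, Mariko, Reiko.
Akira is living and takes 2/9.
Mariko is living and takes 2/9.
Reiko is living and takes 2/9.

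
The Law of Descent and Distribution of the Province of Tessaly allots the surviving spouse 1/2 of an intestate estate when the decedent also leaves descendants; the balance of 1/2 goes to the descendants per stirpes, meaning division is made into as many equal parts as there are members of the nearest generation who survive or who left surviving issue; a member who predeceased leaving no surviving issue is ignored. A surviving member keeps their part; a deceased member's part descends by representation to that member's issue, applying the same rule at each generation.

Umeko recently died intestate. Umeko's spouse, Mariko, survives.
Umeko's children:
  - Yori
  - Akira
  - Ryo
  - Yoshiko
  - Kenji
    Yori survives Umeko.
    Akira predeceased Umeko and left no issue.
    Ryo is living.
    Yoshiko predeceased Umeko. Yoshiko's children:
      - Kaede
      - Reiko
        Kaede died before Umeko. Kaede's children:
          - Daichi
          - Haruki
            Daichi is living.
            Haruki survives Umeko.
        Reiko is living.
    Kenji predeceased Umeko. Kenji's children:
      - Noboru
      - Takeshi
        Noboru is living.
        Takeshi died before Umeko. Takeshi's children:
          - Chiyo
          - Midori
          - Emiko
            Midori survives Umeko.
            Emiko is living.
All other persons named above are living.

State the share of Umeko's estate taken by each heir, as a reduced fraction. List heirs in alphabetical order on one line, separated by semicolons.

Mariko, as surviving spouse, takes 1/2.
The remaining 1/2 passes to Umeko's descendants per stirpes.
Akira left no surviving issue, so that branch lapses and is disregarded.
The 1/2 is divided into 4 equal shares of 1/8 among Yori, Ryo, Yoshiko, Kenji.
Yori is living and takes 1/8.
Ryo is living and takes 1/8.
Yoshiko predeceased; the 1/8 allotted to Yoshiko's branch passes to Yoshiko's issue by representation.
The 1/8 is divided into 2 equal shares of 1/16 among Kaede, Reiko.
Kaede predeceased; the 1/16 allotted to Kaede's branch passes to Kaede's issue by representation.
The 1/16 is divided into 2 equal shares of 1/32 among Daichi, Haruki.
Daichi is living and takes 1/32.
Haruki is living and takes 1/32.
Reiko is living and takes 1/16.
Kenji predeceased; the 1/8 allotted to Kenji's branch passes to Kenji's issue by representation.
The 1/8 is divided into 2 equal shares of 1/16 among Noboru, Takeshi.
Noboru is living and takes 1/16.
Takeshi predeceased; the 1/16 allotted to Takeshi's branch passes to Takeshi's issue by representation.
The 1/16 is divided into 3 equal shares of 1/48 among Chiyo, Midori, Emiko.
Chiyo is living and takes 1/48.
Midori is living and takes 1/48.
Emiko is living and takes 1/48.

Chiyo 1/48; Daichi 1/32; Emiko 1/48; Haruki 1/32; Mariko 1/2; Midori 1/48; Noboru 1/16; Reiko 1/16; Ryo 1/8; Yori 1/8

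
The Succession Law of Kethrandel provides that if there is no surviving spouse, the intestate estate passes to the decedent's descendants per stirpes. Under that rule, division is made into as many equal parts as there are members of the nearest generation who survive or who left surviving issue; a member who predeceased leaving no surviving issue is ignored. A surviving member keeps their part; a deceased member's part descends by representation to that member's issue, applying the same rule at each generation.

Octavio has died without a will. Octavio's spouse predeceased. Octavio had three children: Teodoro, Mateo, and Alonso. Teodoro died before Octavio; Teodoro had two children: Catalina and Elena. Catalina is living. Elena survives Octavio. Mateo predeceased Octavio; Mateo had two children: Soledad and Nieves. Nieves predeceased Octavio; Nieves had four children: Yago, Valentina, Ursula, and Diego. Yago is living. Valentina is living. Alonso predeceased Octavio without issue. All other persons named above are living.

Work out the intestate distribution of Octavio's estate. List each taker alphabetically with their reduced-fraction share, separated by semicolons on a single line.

There is no surviving spouse, so the entire estate passes to Octavio's descendants per stirpes.
Alonso left no surviving issue, so that branch lapses and is disregarded.
The estate is divided into 2 equal shares of 1/2 among Teodoro, Mateo.
Teodoro predeceased; the 1/2 allotted to Teodoro's branch passes to Teodoro's issue by representation.
The 1/2 is divided into 2 equal shares of 1/4 among Catalina, Elena.
Catalina is living and takes 1/4.
Elena is living and takes 1/4.
Mateo predeceased; the 1/2 allotted to Mateo's branch passes to Mateo's issue by representation.
The 1/2 is divided into 2 equal shares of 1/4 among Soledad, Nieves.
Soledad is living and takes 1/4.
Nieves predeceased; the 1/4 allotted to Nieves's branch passes to Nieves's issue by representation.
The 1/4 is divided into 4 equal shares of 1/16 among Yago, Valentina, Ursula, Diego.
Yago is living and takes 1/16.
Valentina is living and takes 1/16.
Ursula is living and takes 1/16.
Diego is living and takes 1/16.

Catalina 1/4; Diego 1/16; Elena 1/4; Soledad 1/4; Ursula 1/16; Valentina 1/16; Yago 1/16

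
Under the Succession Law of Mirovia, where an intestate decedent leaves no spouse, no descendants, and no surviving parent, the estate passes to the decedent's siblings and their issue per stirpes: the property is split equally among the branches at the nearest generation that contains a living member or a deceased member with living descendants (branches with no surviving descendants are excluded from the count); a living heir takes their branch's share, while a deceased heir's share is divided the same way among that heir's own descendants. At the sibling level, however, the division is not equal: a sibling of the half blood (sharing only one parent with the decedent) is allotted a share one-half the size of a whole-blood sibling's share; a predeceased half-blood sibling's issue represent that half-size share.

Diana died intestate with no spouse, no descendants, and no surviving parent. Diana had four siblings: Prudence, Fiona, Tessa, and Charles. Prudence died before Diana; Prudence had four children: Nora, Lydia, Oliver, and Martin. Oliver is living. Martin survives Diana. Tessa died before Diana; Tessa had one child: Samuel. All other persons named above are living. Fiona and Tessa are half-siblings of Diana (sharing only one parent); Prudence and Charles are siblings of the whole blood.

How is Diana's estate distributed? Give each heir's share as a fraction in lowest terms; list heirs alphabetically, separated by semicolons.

Charles 1/3; Fiona 1/6; Lydia 1/12; Martin 1/12; Nora 1/12; Oliver 1/12; Samuel 1/6

No spouse, descendants, or parent survives, so the estate passes to Diana's siblings per stirpes.
Half-blood siblings count for one-half the weight of whole-blood siblings at the initial division.
Dividing 1 in proportion to weights (total weight 3): Prudence (weight 1) → 1/3; Fiona (weight 1/2) → 1/6; Tessa (weight 1/2) → 1/6; Charles (weight 1) → 1/3.
Prudence predeceased; the 1/3 allotted to Prudence's branch passes to Prudence's issue by representation.
The 1/3 is divided into 4 equal shares of 1/12 among Nora, Lydia, Oliver, Martin.
Nora is living and takes 1/12.
Lydia is living and takes 1/12.
Oliver is living and takes 1/12.
Martin is living and takes 1/12.
Fiona is living and takes 1/6.
Tessa predeceased; the 1/6 allotted to Tessa's branch passes to Tessa's issue by representation.
Samuel is the sole taker at this level and receives the full 1/6.
Charles is living and takes 1/3.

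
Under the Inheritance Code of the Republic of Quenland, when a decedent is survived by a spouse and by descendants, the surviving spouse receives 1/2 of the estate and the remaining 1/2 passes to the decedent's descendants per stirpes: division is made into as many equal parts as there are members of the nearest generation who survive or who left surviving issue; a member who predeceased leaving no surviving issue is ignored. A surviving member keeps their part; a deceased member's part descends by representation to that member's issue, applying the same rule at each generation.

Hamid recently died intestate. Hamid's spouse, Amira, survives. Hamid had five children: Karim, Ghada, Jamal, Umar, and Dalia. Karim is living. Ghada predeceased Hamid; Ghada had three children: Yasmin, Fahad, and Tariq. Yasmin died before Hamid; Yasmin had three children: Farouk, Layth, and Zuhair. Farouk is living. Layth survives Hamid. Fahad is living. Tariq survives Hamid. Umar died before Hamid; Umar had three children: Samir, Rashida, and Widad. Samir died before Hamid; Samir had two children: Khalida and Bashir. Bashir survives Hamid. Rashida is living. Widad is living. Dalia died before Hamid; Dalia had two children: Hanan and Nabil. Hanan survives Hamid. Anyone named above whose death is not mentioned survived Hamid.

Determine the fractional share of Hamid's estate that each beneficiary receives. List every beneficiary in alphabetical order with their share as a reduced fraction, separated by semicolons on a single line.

Amira 1/2; Bashir 1/60; Fahad 1/30; Farouk 1/90; Hanan 1/20; Jamal 1/10; Karim 1/10; Khalida 1/60; Layth 1/90; Nabil 1/20; Rashida 1/30; Tariq 1/30; Widad 1/30; Zuhair 1/90

Amira, as surviving spouse, takes 1/2.
The remaining 1/2 passes to Hamid's descendants per stirpes.
The 1/2 is divided into 5 equal shares of 1/10 among Karim, Ghada, Jamal, Umar, Dalia.
Karim is living and takes 1/10.
Ghada predeceased; the 1/10 allotted to Ghada's branch passes to Ghada's issue by representation.
The 1/10 is divided into 3 equal shares of 1/30 among Yasmin, Fahad, Tariq.
Yasmin predeceased; the 1/30 allotted to Yasmin's branch passes to Yasmin's issue by representation.
The 1/30 is divided into 3 equal shares of 1/90 among Farouk, Layth, Zuhair.
Farouk is living and takes 1/90.
Layth is living and takes 1/90.
Zuhair is living and takes 1/90.
Fahad is living and takes 1/30.
Tariq is living and takes 1/30.
Jamal is living and takes 1/10.
Umar predeceased; the 1/10 allotted to Umar's branch passes to Umar's issue by representation.
The 1/10 is divided into 3 equal shares of 1/30 among Samir, Rashida, Widad.
Samir predeceased; the 1/30 allotted to Samir's branch passes to Samir's issue by representation.
The 1/30 is divided into 2 equal shares of 1/60 among Khalida, Bashir.
Khalida is living and takes 1/60.
Bashir is living and takes 1/60.
Rashida is living and takes 1/30.
Widad is living and takes 1/30.
Dalia predeceased; the 1/10 allotted to Dalia's branch passes to Dalia's issue by representation.
The 1/10 is divided into 2 equal shares of 1/20 among Hanan, Nabil.
Hanan is living and takes 1/20.
Nabil is living and takes 1/20.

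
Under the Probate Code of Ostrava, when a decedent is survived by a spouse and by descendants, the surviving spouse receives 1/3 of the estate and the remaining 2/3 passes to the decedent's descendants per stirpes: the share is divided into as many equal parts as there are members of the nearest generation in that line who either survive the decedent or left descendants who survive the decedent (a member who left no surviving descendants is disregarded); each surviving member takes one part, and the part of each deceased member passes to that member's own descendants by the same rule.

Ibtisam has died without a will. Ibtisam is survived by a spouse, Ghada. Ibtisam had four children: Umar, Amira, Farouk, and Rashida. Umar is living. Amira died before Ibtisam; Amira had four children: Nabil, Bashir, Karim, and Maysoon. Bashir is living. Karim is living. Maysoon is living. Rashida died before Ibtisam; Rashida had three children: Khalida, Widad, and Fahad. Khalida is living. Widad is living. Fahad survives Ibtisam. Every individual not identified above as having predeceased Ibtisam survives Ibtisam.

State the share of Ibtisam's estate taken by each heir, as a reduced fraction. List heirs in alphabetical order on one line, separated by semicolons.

Bashir 1/24; Fahad 1/18; Farouk 1/6; Ghada 1/3; Karim 1/24; Khalida 1/18; Maysoon 1/24; Nabil 1/24; Umar 1/6; Widad 1/18

Ghada, as surviving spouse, takes 1/3.
The remaining 2/3 passes to Ibtisam's descendants per stirpes.
The 2/3 is divided into 4 equal shares of 1/6 among Umar, Amira, Farouk, Rashida.
Umar is living and takes 1/6.
Amira predeceased; the 1/6 allotted to Amira's branch passes to Amira's issue by representation.
The 1/6 is divided into 4 equal shares of 1/24 among Nabil, Bashir, Karim, Maysoon.
Nabil is living and takes 1/24.
Bashir is living and takes 1/24.
Karim is living and takes 1/24.
Maysoon is living and takes 1/24.
Farouk is living and takes 1/6.
Rashida predeceased; the 1/6 allotted to Rashida's branch passes to Rashida's issue by representation.
The 1/6 is divided into 3 equal shares of 1/18 among Khalida, Widad, Fahad.
Khalida is living and takes 1/18.
Widad is living and takes 1/18.
Fahad is living and takes 1/18.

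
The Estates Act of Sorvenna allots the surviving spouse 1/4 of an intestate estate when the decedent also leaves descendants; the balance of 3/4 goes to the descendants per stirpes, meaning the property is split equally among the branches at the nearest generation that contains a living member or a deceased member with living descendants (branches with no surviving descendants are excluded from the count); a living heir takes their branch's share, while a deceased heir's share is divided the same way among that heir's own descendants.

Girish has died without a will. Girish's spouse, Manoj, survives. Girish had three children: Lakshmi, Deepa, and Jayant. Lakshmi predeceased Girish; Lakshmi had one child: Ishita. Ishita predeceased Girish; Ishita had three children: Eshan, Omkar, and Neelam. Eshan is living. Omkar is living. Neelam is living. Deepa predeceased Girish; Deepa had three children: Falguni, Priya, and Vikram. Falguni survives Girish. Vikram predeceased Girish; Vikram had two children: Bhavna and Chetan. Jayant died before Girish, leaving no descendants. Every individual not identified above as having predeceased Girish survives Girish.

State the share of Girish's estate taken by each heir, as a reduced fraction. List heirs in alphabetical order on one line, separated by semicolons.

Bhavna 1/16; Chetan 1/16; Eshan 1/8; Falguni 1/8; Manoj 1/4; Neelam 1/8; Omkar 1/8; Priya 1/8

Manoj, as surviving spouse, takes 1/4.
The remaining 3/4 passes to Girish's descendants per stirpes.
Jayant left no surviving issue, so that branch lapses and is disregarded.
The 3/4 is divided into 2 equal shares of 3/8 among Lakshmi, Deepa.
Lakshmi predeceased; the 3/8 allotted to Lakshmi's branch passes to Lakshmi's issue by representation.
Ishita's line is the sole branch at this level, so the full 3/8 passes to Ishita's issue by representation.
The 3/8 is divided into 3 equal shares of 1/8 among Eshan, Omkar, Neelam.
Eshan is living and takes 1/8.
Omkar is living and takes 1/8.
Neelam is living and takes 1/8.
Deepa predeceased; the 3/8 allotted to Deepa's branch passes to Deepa's issue by representation.
The 3/8 is divided into 3 equal shares of 1/8 among Falguni, Priya, Vikram.
Falguni is living and takes 1/8.
Priya is living and takes 1/8.
Vikram predeceased; the 1/8 allotted to Vikram's branch passes to Vikram's issue by representation.
The 1/8 is divided into 2 equal shares of 1/16 among Bhavna, Chetan.
Bhavna is living and takes 1/16.
Chetan is living and takes 1/16.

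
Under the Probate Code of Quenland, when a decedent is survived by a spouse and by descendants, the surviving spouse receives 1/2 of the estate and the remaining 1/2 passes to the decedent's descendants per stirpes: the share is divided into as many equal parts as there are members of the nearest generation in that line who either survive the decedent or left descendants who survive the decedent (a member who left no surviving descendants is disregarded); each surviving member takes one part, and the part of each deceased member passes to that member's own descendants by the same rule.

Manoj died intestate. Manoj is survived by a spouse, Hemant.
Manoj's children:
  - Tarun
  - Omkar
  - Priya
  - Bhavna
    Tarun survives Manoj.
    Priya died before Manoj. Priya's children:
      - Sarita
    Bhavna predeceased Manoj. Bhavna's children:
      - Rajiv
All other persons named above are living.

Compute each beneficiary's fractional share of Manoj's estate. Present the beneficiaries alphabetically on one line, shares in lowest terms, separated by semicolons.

Hemant, as surviving spouse, takes 1/2.
The remaining 1/2 passes to Manoj's descendants per stirpes.
The 1/2 is divided into 4 equal shares of 1/8 among Tarun, Omkar, Priya, Bhavna.
Tarun is living and takes 1/8.
Omkar is living and takes 1/8.
Priya predeceased; the 1/8 allotted to Priya's branch passes to Priya's issue by representation.
Sarita is the sole taker at this level and receives the full 1/8.
Bhavna predeceased; the 1/8 allotted to Bhavna's branch passes to Bhavna's issue by representation.
Rajiv is the sole taker at this level and receives the full 1/8.

Hemant 1/2; Omkar 1/8; Rajiv 1/8; Sarita 1/8; Tarun 1/8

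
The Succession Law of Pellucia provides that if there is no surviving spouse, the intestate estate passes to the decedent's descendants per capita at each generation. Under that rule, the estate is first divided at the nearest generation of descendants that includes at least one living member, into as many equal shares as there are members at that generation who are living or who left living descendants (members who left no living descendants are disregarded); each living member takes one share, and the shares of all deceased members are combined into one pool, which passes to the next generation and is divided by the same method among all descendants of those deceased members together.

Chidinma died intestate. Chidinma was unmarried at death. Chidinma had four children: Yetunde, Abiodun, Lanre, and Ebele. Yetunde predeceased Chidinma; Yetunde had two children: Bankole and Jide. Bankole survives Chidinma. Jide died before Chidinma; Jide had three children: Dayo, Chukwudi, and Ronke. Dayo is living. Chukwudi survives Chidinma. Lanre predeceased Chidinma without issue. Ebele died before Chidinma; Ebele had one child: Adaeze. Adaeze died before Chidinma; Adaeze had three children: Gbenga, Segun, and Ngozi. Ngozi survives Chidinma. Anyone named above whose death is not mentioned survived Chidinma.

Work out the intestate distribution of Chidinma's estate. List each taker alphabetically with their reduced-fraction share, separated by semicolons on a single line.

There is no surviving spouse, so the entire estate passes to Chidinma's descendants per capita at each generation.
At generation 1 (Yetunde, Abiodun, Ebele) there are 3 shares of (1)/3 = 1/3 each.
Living: Abiodun — each takes 1/3.
Deceased: Yetunde and Ebele. Their combined 2/3 is pooled and carried to generation 2.
At generation 2 (Bankole, Jide, Adaeze) there are 3 shares of (2/3)/3 = 2/9 each.
Living: Bankole — each takes 2/9.
Deceased: Jide and Adaeze. Their combined 4/9 is pooled and carried to generation 3.
At generation 3 (Dayo, Chukwudi, Ronke, Gbenga, Segun, Ngozi) there are 6 shares of (4/9)/6 = 2/27 each.
Living: Dayo, Chukwudi, Ronke, Gbenga, Segun, and Ngozi — each takes 2/27.

Abiodun 1/3; Bankole 2/9; Chukwudi 2/27; Dayo 2/27; Gbenga 2/27; Ngozi 2/27; Ronke 2/27; Segun 2/27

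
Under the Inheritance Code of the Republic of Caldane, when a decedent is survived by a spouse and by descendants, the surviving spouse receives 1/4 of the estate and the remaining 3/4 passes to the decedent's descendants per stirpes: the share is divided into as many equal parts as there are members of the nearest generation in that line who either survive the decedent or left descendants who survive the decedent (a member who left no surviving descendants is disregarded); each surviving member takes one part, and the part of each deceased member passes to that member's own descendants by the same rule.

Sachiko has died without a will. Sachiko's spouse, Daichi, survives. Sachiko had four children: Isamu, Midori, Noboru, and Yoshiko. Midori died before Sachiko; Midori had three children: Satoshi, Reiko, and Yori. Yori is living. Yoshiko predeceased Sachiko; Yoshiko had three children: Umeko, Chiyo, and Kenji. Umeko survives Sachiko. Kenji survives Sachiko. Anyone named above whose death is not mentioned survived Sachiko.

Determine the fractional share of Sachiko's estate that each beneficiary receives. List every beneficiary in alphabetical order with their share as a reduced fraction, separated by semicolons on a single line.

Chiyo 1/16; Daichi 1/4; Isamu 3/16; Kenji 1/16; Noboru 3/16; Reiko 1/16; Satoshi 1/16; Umeko 1/16; Yori 1/16

Daichi, as surviving spouse, takes 1/4.
The remaining 3/4 passes to Sachiko's descendants per stirpes.
The 3/4 is divided into 4 equal shares of 3/16 among Isamu, Midori, Noboru, Yoshiko.
Isamu is living and takes 3/16.
Midori predeceased; the 3/16 allotted to Midori's branch passes to Midori's issue by representation.
The 3/16 is divided into 3 equal shares of 1/16 among Satoshi, Reiko, Yori.
Satoshi is living and takes 1/16.
Reiko is living and takes 1/16.
Yori is living and takes 1/16.
Noboru is living and takes 3/16.
Yoshiko predeceased; the 3/16 allotted to Yoshiko's branch passes to Yoshiko's issue by representation.
The 3/16 is divided into 3 equal shares of 1/16 among Umeko, Chiyo, Kenji.
Umeko is living and takes 1/16.
Chiyo is living and takes 1/16.
Kenji is living and takes 1/16.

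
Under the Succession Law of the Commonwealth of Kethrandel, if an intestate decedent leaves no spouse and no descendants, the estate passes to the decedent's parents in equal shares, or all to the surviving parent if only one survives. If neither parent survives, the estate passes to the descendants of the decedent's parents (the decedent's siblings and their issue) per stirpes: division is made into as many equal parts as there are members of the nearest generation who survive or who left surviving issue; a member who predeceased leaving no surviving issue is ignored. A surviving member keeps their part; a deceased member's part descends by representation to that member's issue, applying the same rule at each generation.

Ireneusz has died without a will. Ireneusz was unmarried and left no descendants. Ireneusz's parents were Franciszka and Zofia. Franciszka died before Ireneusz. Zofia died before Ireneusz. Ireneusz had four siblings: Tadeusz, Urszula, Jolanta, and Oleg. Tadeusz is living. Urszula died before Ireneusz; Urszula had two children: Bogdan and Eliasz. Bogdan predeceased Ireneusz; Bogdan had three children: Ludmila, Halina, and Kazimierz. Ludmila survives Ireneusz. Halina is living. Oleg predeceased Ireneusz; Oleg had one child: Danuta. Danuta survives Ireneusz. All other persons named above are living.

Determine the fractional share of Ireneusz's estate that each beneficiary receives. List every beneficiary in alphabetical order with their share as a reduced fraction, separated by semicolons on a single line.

Neither parent survives and there are no descendants, so the estate passes to Ireneusz's siblings and their issue per stirpes.
The estate is divided into 4 equal shares of 1/4 among Tadeusz, Urszula, Jolanta, Oleg.
Tadeusz is living and takes 1/4.
Urszula predeceased; the 1/4 allotted to Urszula's branch passes to Urszula's issue by representation.
The 1/4 is divided into 2 equal shares of 1/8 among Bogdan, Eliasz.
Bogdan predeceased; the 1/8 allotted to Bogdan's branch passes to Bogdan's issue by representation.
The 1/8 is divided into 3 equal shares of 1/24 among Ludmila, Halina, Kazimierz.
Ludmila is living and takes 1/24.
Halina is living and takes 1/24.
Kazimierz is living and takes 1/24.
Eliasz is living and takes 1/8.
Jolanta is living and takes 1/4.
Oleg predeceased; the 1/4 allotted to Oleg's branch passes to Oleg's issue by representation.
Danuta is the sole taker at this level and receives the full 1/4.

Danuta 1/4; Eliasz 1/8; Halina 1/24; Jolanta 1/4; Kazimierz 1/24; Ludmila 1/24; Tadeusz 1/4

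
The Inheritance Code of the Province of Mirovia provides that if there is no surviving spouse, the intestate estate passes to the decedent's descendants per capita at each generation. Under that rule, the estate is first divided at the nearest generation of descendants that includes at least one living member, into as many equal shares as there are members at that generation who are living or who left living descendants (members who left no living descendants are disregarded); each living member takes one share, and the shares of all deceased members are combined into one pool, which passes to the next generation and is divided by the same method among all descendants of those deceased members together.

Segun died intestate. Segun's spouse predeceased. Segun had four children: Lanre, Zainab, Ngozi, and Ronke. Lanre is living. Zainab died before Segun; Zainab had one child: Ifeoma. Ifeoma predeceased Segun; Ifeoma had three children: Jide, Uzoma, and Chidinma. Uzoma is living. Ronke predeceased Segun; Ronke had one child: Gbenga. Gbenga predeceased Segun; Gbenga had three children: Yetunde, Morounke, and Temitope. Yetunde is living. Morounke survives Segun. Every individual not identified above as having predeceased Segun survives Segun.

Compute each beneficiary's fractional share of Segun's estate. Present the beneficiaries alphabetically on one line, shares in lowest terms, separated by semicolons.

Chidinma 1/12; Jide 1/12; Lanre 1/4; Morounke 1/12; Ngozi 1/4; Temitope 1/12; Uzoma 1/12; Yetunde 1/12

There is no surviving spouse, so the entire estate passes to Segun's descendants per capita at each generation.
At generation 1 (Lanre, Zainab, Ngozi, Ronke) there are 4 shares of (1)/4 = 1/4 each.
Living: Lanre and Ngozi — each takes 1/4.
Deceased: Zainab and Ronke. Their combined 1/2 is pooled and carried to generation 2.
At generation 2 (Ifeoma, Gbenga) there are 2 shares of (1/2)/2 = 1/4 each.
Deceased: Ifeoma and Gbenga. Their combined 1/2 is pooled and carried to generation 3.
At generation 3 (Jide, Uzoma, Chidinma, Yetunde, Morounke, Temitope) there are 6 shares of (1/2)/6 = 1/12 each.
Living: Jide, Uzoma, Chidinma, Yetunde, Morounke, and Temitope — each takes 1/12.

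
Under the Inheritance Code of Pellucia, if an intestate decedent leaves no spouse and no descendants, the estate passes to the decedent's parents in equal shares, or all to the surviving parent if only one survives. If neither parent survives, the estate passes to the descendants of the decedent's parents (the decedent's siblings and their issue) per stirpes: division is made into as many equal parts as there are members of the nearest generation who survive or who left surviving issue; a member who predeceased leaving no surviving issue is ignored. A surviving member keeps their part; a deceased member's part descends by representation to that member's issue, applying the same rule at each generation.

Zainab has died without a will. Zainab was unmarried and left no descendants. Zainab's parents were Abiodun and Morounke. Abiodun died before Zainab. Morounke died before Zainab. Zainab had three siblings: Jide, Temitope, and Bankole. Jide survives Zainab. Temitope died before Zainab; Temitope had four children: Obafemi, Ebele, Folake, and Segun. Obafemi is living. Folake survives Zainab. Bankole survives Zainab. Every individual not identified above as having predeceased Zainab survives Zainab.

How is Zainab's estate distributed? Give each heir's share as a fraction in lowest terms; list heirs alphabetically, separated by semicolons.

Bankole 1/3; Ebele 1/12; Folake 1/12; Jide 1/3; Obafemi 1/12; Segun 1/12

Neither parent survives and there are no descendants, so the estate passes to Zainab's siblings and their issue per stirpes.
The estate is divided into 3 equal shares of 1/3 among Jide, Temitope, Bankole.
Jide is living and takes 1/3.
Temitope predeceased; the 1/3 allotted to Temitope's branch passes to Temitope's issue by representation.
The 1/3 is divided into 4 equal shares of 1/12 among Obafemi, Ebele, Folake, Segun.
Obafemi is living and takes 1/12.
Ebele is living and takes 1/12.
Folake is living and takes 1/12.
Segun is living and takes 1/12.
Bankole is living and takes 1/3.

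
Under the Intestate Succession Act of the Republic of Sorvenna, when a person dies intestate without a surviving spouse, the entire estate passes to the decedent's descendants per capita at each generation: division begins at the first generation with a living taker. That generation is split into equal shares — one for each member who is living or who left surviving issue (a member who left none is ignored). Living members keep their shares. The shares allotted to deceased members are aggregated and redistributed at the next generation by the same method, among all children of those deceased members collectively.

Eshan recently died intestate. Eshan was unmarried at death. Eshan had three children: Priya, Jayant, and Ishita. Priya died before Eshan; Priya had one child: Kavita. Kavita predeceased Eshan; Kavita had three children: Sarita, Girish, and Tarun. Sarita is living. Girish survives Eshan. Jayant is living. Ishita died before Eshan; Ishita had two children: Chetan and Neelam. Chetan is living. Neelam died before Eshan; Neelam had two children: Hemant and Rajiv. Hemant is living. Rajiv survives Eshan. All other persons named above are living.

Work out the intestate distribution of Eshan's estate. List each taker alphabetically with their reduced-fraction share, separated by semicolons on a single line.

Chetan 2/9; Girish 4/45; Hemant 4/45; Jayant 1/3; Rajiv 4/45; Sarita 4/45; Tarun 4/45

There is no surviving spouse, so the entire estate passes to Eshan's descendants per capita at each generation.
At generation 1 (Priya, Jayant, Ishita) there are 3 shares of (1)/3 = 1/3 each.
Living: Jayant — each takes 1/3.
Deceased: Priya and Ishita. Their combined 2/3 is pooled and carried to generation 2.
At generation 2 (Kavita, Chetan, Neelam) there are 3 shares of (2/3)/3 = 2/9 each.
Living: Chetan — each takes 2/9.
Deceased: Kavita and Neelam. Their combined 4/9 is pooled and carried to generation 3.
At generation 3 (Sarita, Girish, Tarun, Hemant, Rajiv) there are 5 shares of (4/9)/5 = 4/45 each.
Living: Sarita, Girish, Tarun, Hemant, and Rajiv — each takes 4/45.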